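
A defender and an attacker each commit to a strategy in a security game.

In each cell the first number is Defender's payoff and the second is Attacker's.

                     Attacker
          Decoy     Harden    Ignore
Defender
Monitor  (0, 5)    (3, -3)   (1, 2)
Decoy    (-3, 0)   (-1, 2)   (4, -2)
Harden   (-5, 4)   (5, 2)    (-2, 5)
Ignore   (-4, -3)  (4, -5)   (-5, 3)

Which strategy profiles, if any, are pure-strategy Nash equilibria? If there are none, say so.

Mark each player's best response to every combination of opponents' strategies; a profile where every player is best-responding is a pure Nash equilibrium.
Defender against Decoy: payoffs 0, -3, -5, -4 → best response Monitor.
Defender against Harden: payoffs 3, -1, 5, 4 → best response Harden.
Defender against Ignore: payoffs 1, 4, -2, -5 → best response Decoy.
Attacker against Monitor: payoffs 5, -3, 2 → best response Decoy.
Attacker against Decoy: payoffs 0, 2, -2 → best response Harden.
Attacker against Harden: payoffs 4, 2, 5 → best response Ignore.
Attacker against Ignore: payoffs -3, -5, 3 → best response Ignore.
Mutual best responses: (Monitor, Decoy).

(Monitor, Decoy)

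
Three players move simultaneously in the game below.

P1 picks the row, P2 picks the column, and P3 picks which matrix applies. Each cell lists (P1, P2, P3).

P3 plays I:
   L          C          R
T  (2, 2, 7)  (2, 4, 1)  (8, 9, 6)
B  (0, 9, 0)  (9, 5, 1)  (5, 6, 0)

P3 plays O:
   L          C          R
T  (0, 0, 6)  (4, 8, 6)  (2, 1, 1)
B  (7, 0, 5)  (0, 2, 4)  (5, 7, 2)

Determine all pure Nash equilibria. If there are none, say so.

Pure-strategy Nash equilibria: (T, C, O); (T, R, I); (B, R, O)

(T, L, I): P2 can switch to C (2 → 4). Not NE.
(T, L, O): P1 can switch to B (0 → 7). Not NE.
(T, C, I): P1 can switch to B (2 → 9). Not NE.
(T, C, O): P1 gets 4, best alternative 0; P2 gets 8, best alternative 1; P3 gets 6, best alternative 1. No profitable deviation — NE.
(T, R, I): P1 gets 8, best alternative 5; P2 gets 9, best alternative 4; P3 gets 6, best alternative 1. No profitable deviation — NE.
(T, R, O): P1 can switch to B (2 → 5). Not NE.
(B, L, I): P1 can switch to T (0 → 2). Not NE.
(B, L, O): P2 can switch to C (0 → 2). Not NE.
(B, C, I): P2 can switch to L (5 → 9). Not NE.
(B, C, O): P1 can switch to T (0 → 4). Not NE.
(B, R, O): P1 gets 5, best alternative 2; P2 gets 7, best alternative 2; P3 gets 2, best alternative 0. No profitable deviation — NE.
(The remaining 1 profile has a profitable deviation by the same check.)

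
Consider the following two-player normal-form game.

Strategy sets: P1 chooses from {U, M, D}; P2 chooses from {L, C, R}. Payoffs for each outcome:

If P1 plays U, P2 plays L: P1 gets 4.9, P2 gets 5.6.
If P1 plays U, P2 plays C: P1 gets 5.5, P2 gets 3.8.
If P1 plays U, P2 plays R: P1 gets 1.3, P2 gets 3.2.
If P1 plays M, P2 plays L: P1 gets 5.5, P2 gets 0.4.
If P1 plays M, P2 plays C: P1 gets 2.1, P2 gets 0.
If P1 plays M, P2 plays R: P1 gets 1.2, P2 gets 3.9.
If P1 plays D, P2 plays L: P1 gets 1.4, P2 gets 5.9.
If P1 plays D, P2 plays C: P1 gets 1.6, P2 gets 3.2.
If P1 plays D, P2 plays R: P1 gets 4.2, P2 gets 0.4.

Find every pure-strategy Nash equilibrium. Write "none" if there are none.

Mark each player's best response to every combination of opponents' strategies; a profile where every player is best-responding is a pure Nash equilibrium.
P1 against L: payoffs 4.9, 5.5, 1.4 → best response M.
P1 against C: payoffs 5.5, 2.1, 1.6 → best response U.
P1 against R: payoffs 1.3, 1.2, 4.2 → best response D.
P2 against U: payoffs 5.6, 3.8, 3.2 → best response L.
P2 against M: payoffs 0.4, 0, 3.9 → best response R.
P2 against D: payoffs 5.9, 3.2, 0.4 → best response L.
No profile is a mutual best response for all players.

This game has no pure Nash equilibrium.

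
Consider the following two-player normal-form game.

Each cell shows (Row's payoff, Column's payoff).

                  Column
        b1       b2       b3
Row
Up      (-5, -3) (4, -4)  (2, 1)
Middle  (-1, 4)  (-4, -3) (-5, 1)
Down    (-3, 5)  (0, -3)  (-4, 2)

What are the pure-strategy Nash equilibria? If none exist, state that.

Pure-strategy Nash equilibria: (Up, b3) and (Middle, b1)

Row against b1: payoffs -5, -1, -3 → best response Middle.
Row against b2: payoffs 4, -4, 0 → best response Up.
Row against b3: payoffs 2, -5, -4 → best response Up.
Column against Up: payoffs -3, -4, 1 → best response b3.
Column against Middle: payoffs 4, -3, 1 → best response b1.
Column against Down: payoffs 5, -3, 2 → best response b1.
Mutual best responses: (Up, b3); (Middle, b1).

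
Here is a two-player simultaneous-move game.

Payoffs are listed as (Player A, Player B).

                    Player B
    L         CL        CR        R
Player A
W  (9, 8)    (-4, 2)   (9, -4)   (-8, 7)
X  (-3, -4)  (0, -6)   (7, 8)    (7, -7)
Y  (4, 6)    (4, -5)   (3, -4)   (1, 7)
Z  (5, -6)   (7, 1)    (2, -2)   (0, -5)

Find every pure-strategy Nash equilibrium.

The pure Nash equilibria are (W, L), (Z, CL).

For each strategy profile, look for a profitable unilateral deviation.
(W, L): Player A gets 9, best alternative 5; Player B gets 8, best alternative 7. No profitable deviation — NE.
(W, CL): Player A can switch to X (-4 → 0). Not NE.
(W, CR): Player B can switch to L (-4 → 8). Not NE.
(W, R): Player A can switch to X (-8 → 7). Not NE.
(X, L): Player A can switch to W (-3 → 9). Not NE.
(X, CL): Player A can switch to Y (0 → 4). Not NE.
(X, CR): Player A can switch to W (7 → 9). Not NE.
(X, R): Player B can switch to L (-7 → -4). Not NE.
(Y, L): Player A can switch to W (4 → 9). Not NE.
(Y, CL): Player A can switch to Z (4 → 7). Not NE.
(Y, CR): Player A can switch to W (3 → 9). Not NE.
(Y, R): Player A can switch to X (1 → 7). Not NE.
(Z, L): Player A can switch to W (5 → 9). Not NE.
(Z, CL): Player A gets 7, best alternative 4; Player B gets 1, best alternative -2. No profitable deviation — NE.
(The remaining 2 profiles each have a profitable deviation by the same check.)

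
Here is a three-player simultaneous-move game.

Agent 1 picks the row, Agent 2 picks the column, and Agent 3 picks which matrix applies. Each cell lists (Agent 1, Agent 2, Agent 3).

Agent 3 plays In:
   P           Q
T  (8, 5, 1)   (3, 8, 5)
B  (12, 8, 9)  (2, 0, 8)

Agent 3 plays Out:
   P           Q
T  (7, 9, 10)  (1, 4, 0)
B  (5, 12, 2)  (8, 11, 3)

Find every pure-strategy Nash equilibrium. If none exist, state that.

Pure-strategy Nash equilibria: (T, P, Out) and (T, Q, In) and (B, P, In)

Agent 1 against (P, In): payoffs 8, 12 → best response B.
Agent 1 against (P, Out): payoffs 7, 5 → best response T.
Agent 1 against (Q, In): payoffs 3, 2 → best response T.
Agent 1 against (Q, Out): payoffs 1, 8 → best response B.
Agent 2 against (T, In): payoffs 5, 8 → best response Q.
Agent 2 against (T, Out): payoffs 9, 4 → best response P.
Agent 2 against (B, In): payoffs 8, 0 → best response P.
Agent 2 against (B, Out): payoffs 12, 11 → best response P.
Agent 3 against (T, P): payoffs 1, 10 → best response Out.
Agent 3 against (T, Q): payoffs 5, 0 → best response In.
Agent 3 against (B, P): payoffs 9, 2 → best response In.
Agent 3 against (B, Q): payoffs 8, 3 → best response In.
Mutual best responses: (T, P, Out); (T, Q, In); (B, P, In).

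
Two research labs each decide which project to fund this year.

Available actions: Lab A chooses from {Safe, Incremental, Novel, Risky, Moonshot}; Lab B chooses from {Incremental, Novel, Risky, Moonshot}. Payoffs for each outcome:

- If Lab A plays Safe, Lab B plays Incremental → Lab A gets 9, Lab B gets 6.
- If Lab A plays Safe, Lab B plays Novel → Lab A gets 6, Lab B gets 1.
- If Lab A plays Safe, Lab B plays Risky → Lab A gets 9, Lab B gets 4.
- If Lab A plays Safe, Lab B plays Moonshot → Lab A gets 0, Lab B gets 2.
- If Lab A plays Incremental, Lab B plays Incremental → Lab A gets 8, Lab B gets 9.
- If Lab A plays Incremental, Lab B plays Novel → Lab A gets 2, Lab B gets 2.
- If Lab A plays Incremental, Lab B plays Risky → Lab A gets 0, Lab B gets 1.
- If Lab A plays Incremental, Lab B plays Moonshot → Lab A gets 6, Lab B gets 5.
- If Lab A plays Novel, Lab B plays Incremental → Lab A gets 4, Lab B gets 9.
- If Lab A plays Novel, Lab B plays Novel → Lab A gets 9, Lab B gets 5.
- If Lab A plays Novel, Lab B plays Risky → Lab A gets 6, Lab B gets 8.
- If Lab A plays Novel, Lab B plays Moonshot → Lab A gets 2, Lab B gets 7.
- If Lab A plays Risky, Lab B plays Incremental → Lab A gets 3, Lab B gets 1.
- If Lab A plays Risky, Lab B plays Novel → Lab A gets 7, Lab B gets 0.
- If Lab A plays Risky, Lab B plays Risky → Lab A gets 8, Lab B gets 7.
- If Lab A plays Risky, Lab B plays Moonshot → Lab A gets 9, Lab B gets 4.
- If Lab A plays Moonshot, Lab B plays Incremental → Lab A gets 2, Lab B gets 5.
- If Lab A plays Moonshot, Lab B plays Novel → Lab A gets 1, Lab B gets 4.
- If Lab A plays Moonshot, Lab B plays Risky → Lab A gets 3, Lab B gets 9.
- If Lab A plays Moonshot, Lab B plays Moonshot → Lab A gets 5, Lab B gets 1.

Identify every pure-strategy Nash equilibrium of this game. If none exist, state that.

(Safe, Incremental)

Lab A against Incremental: payoffs 9, 8, 4, 3, 2 → best response Safe.
Lab A against Novel: payoffs 6, 2, 9, 7, 1 → best response Novel.
Lab A against Risky: payoffs 9, 0, 6, 8, 3 → best response Safe.
Lab A against Moonshot: payoffs 0, 6, 2, 9, 5 → best response Risky.
Lab B against Safe: payoffs 6, 1, 4, 2 → best response Incremental.
Lab B against Incremental: payoffs 9, 2, 1, 5 → best response Incremental.
Lab B against Novel: payoffs 9, 5, 8, 7 → best response Incremental.
Lab B against Risky: payoffs 1, 0, 7, 4 → best response Risky.
Lab B against Moonshot: payoffs 5, 4, 9, 1 → best response Risky.
Mutual best responses: (Safe, Incremental).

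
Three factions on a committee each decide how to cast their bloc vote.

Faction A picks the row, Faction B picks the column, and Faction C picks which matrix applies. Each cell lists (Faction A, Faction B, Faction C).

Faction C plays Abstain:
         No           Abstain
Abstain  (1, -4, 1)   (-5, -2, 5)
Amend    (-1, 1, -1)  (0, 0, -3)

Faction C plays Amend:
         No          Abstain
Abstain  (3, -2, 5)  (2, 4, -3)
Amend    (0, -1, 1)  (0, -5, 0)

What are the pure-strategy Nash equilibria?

Faction A against (No, Abstain): payoffs 1, -1 → best response Abstain.
Faction A against (No, Amend): payoffs 3, 0 → best response Abstain.
Faction A against (Abstain, Abstain): payoffs -5, 0 → best response Amend.
Faction A against (Abstain, Amend): payoffs 2, 0 → best response Abstain.
Faction B against (Abstain, Abstain): payoffs -4, -2 → best response Abstain.
Faction B against (Abstain, Amend): payoffs -2, 4 → best response Abstain.
Faction B against (Amend, Abstain): payoffs 1, 0 → best response No.
Faction B against (Amend, Amend): payoffs -1, -5 → best response No.
Faction C against (Abstain, No): payoffs 1, 5 → best response Amend.
Faction C against (Abstain, Abstain): payoffs 5, -3 → best response Abstain.
Faction C against (Amend, No): payoffs -1, 1 → best response Amend.
Faction C against (Amend, Abstain): payoffs -3, 0 → best response Amend.
No profile is a mutual best response for all players.

This game has no pure Nash equilibrium.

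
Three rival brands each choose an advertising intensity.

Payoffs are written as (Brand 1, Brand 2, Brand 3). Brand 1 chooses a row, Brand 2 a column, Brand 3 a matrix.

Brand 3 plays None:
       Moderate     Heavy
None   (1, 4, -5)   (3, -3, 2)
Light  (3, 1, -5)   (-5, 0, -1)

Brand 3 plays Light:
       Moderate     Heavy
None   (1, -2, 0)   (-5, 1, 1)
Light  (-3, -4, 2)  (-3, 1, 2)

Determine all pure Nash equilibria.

For each player, find the best response to each opponent profile; mutual best responses are the pure NE.
Brand 1 against (Moderate, None): payoffs 1, 3 → best response Light.
Brand 1 against (Moderate, Light): payoffs 1, -3 → best response None.
Brand 1 against (Heavy, None): payoffs 3, -5 → best response None.
Brand 1 against (Heavy, Light): payoffs -5, -3 → best response Light.
Brand 2 against (None, None): payoffs 4, -3 → best response Moderate.
Brand 2 against (None, Light): payoffs -2, 1 → best response Heavy.
Brand 2 against (Light, None): payoffs 1, 0 → best response Moderate.
Brand 2 against (Light, Light): payoffs -4, 1 → best response Heavy.
Brand 3 against (None, Moderate): payoffs -5, 0 → best response Light.
Brand 3 against (None, Heavy): payoffs 2, 1 → best response None.
Brand 3 against (Light, Moderate): payoffs -5, 2 → best response Light.
Brand 3 against (Light, Heavy): payoffs -1, 2 → best response Light.
Mutual best responses: (Light, Heavy, Light).

(Light, Heavy, Light)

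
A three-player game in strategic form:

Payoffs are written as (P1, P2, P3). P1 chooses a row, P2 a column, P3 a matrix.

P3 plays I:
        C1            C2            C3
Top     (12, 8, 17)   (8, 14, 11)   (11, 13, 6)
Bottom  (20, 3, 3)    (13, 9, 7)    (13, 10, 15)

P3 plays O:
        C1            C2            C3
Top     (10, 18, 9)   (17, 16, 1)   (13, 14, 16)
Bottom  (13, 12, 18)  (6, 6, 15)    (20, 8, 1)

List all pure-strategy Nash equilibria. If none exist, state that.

P1 against (C1, I): payoffs 12, 20 → best response Bottom.
P1 against (C1, O): payoffs 10, 13 → best response Bottom.
P1 against (C2, I): payoffs 8, 13 → best response Bottom.
P1 against (C2, O): payoffs 17, 6 → best response Top.
P1 against (C3, I): payoffs 11, 13 → best response Bottom.
P1 against (C3, O): payoffs 13, 20 → best response Bottom.
P2 against (Top, I): payoffs 8, 14, 13 → best response C2.
P2 against (Top, O): payoffs 18, 16, 14 → best response C1.
P2 against (Bottom, I): payoffs 3, 9, 10 → best response C3.
P2 against (Bottom, O): payoffs 12, 6, 8 → best response C1.
P3 against (Top, C1): payoffs 17, 9 → best response I.
P3 against (Top, C2): payoffs 11, 1 → best response I.
P3 against (Top, C3): payoffs 6, 16 → best response O.
P3 against (Bottom, C1): payoffs 3, 18 → best response O.
P3 against (Bottom, C2): payoffs 7, 15 → best response O.
P3 against (Bottom, C3): payoffs 15, 1 → best response I.
Mutual best responses: (Bottom, C1, O); (Bottom, C3, I).

The pure Nash equilibria are (Bottom, C1, O), (Bottom, C3, I).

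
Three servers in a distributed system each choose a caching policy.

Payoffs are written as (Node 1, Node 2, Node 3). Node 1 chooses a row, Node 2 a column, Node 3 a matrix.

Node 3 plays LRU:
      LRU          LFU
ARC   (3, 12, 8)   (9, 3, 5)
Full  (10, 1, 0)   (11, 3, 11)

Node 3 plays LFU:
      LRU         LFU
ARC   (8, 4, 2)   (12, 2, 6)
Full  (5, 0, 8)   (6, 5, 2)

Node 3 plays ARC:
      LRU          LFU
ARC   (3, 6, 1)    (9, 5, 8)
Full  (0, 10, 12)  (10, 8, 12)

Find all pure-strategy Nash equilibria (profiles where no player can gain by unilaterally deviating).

No pure-strategy Nash equilibrium.

For each player, find the best response to each opponent profile; mutual best responses are the pure NE.
Node 1 against (LRU, LRU): payoffs 3, 10 → best response Full.
Node 1 against (LRU, LFU): payoffs 8, 5 → best response ARC.
Node 1 against (LRU, ARC): payoffs 3, 0 → best response ARC.
Node 1 against (LFU, LRU): payoffs 9, 11 → best response Full.
Node 1 against (LFU, LFU): payoffs 12, 6 → best response ARC.
Node 1 against (LFU, ARC): payoffs 9, 10 → best response Full.
Node 2 against (ARC, LRU): payoffs 12, 3 → best response LRU.
Node 2 against (ARC, LFU): payoffs 4, 2 → best response LRU.
Node 2 against (ARC, ARC): payoffs 6, 5 → best response LRU.
Node 2 against (Full, LRU): payoffs 1, 3 → best response LFU.
Node 2 against (Full, LFU): payoffs 0, 5 → best response LFU.
Node 2 against (Full, ARC): payoffs 10, 8 → best response LRU.
Node 3 against (ARC, LRU): payoffs 8, 2, 1 → best response LRU.
Node 3 against (ARC, LFU): payoffs 5, 6, 8 → best response ARC.
Node 3 against (Full, LRU): payoffs 0, 8, 12 → best response ARC.
Node 3 against (Full, LFU): payoffs 11, 2, 12 → best response ARC.
No profile is a mutual best response for all players.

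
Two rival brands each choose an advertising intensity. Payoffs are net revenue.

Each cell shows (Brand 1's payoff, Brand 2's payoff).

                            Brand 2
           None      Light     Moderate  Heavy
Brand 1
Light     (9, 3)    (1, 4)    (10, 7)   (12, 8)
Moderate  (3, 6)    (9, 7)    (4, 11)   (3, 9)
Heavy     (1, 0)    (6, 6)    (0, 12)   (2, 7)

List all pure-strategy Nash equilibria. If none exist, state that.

Brand 1 against None: payoffs 9, 3, 1 → best response Light.
Brand 1 against Light: payoffs 1, 9, 6 → best response Moderate.
Brand 1 against Moderate: payoffs 10, 4, 0 → best response Light.
Brand 1 against Heavy: payoffs 12, 3, 2 → best response Light.
Brand 2 against Light: payoffs 3, 4, 7, 8 → best response Heavy.
Brand 2 against Moderate: payoffs 6, 7, 11, 9 → best response Moderate.
Brand 2 against Heavy: payoffs 0, 6, 12, 7 → best response Moderate.
Mutual best responses: (Light, Heavy).

Pure NE: (Light, Heavy)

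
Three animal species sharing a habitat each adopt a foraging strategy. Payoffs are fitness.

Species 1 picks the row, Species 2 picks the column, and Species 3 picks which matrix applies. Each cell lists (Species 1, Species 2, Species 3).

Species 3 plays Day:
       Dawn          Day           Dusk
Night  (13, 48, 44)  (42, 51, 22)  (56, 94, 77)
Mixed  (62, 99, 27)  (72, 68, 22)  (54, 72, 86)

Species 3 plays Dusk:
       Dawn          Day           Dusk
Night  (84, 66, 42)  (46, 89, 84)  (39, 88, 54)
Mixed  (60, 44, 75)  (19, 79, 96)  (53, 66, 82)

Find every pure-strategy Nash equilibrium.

Pure-strategy Nash equilibria: (Night, Day, Dusk); (Night, Dusk, Day)

For each strategy profile, look for a profitable unilateral deviation.
(Night, Dawn, Day): Species 1 can switch to Mixed (13 → 62). Not NE.
(Night, Dawn, Dusk): Species 2 can switch to Day (66 → 89). Not NE.
(Night, Day, Day): Species 1 can switch to Mixed (42 → 72). Not NE.
(Night, Day, Dusk): Species 1 gets 46, best alternative 19; Species 2 gets 89, best alternative 88; Species 3 gets 84, best alternative 22. No profitable deviation — NE.
(Night, Dusk, Day): Species 1 gets 56, best alternative 54; Species 2 gets 94, best alternative 51; Species 3 gets 77, best alternative 54. No profitable deviation — NE.
(Night, Dusk, Dusk): Species 1 can switch to Mixed (39 → 53). Not NE.
(Mixed, Dawn, Day): Species 3 can switch to Dusk (27 → 75). Not NE.
(Mixed, Dawn, Dusk): Species 1 can switch to Night (60 → 84). Not NE.
(Mixed, Day, Day): Species 2 can switch to Dawn (68 → 99). Not NE.
(Mixed, Day, Dusk): Species 1 can switch to Night (19 → 46). Not NE.
(The remaining 2 profiles each have a profitable deviation by the same check.)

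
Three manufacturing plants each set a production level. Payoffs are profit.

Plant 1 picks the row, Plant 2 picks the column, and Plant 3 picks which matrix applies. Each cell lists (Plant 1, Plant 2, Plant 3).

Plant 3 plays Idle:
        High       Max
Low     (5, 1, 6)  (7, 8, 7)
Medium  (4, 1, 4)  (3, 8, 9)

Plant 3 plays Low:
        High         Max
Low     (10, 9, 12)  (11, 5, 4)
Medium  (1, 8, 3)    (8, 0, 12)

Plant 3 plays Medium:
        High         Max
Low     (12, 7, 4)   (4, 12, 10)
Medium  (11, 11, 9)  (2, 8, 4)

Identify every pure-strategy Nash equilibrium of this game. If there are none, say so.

Plant 1 against (High, Idle): payoffs 5, 4 → best response Low.
Plant 1 against (High, Low): payoffs 10, 1 → best response Low.
Plant 1 against (High, Medium): payoffs 12, 11 → best response Low.
Plant 1 against (Max, Idle): payoffs 7, 3 → best response Low.
Plant 1 against (Max, Low): payoffs 11, 8 → best response Low.
Plant 1 against (Max, Medium): payoffs 4, 2 → best response Low.
Plant 2 against (Low, Idle): payoffs 1, 8 → best response Max.
Plant 2 against (Low, Low): payoffs 9, 5 → best response High.
Plant 2 against (Low, Medium): payoffs 7, 12 → best response Max.
Plant 2 against (Medium, Idle): payoffs 1, 8 → best response Max.
Plant 2 against (Medium, Low): payoffs 8, 0 → best response High.
Plant 2 against (Medium, Medium): payoffs 11, 8 → best response High.
Plant 3 against (Low, High): payoffs 6, 12, 4 → best response Low.
Plant 3 against (Low, Max): payoffs 7, 4, 10 → best response Medium.
Plant 3 against (Medium, High): payoffs 4, 3, 9 → best response Medium.
Plant 3 against (Medium, Max): payoffs 9, 12, 4 → best response Low.
Mutual best responses: (Low, High, Low); (Low, Max, Medium).

Pure-strategy Nash equilibria: (Low, High, Low), (Low, Max, Medium)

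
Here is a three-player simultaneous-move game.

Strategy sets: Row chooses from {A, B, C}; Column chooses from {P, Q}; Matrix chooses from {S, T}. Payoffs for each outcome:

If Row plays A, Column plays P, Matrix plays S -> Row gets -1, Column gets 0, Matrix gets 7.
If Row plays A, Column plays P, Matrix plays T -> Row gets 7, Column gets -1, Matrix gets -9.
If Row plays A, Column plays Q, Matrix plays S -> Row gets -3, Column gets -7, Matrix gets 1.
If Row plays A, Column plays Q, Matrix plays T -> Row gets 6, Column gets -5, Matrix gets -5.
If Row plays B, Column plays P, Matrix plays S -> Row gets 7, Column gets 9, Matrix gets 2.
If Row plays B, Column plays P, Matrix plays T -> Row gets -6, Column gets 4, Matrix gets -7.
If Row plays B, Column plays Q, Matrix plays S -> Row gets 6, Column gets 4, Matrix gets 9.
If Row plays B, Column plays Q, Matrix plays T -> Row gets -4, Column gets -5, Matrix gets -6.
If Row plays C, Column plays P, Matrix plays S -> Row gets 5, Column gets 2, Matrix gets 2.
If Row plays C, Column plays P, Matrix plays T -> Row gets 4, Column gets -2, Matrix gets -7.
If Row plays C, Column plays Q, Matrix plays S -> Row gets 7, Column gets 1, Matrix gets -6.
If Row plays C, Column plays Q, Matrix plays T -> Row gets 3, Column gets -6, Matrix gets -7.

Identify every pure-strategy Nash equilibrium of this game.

The unique pure-strategy Nash equilibrium is (B, P, S).

Mark each player's best response to every combination of opponents' strategies; a profile where every player is best-responding is a pure Nash equilibrium.
Row against (P, S): payoffs -1, 7, 5 → best response B.
Row against (P, T): payoffs 7, -6, 4 → best response A.
Row against (Q, S): payoffs -3, 6, 7 → best response C.
Row against (Q, T): payoffs 6, -4, 3 → best response A.
Column against (A, S): payoffs 0, -7 → best response P.
Column against (A, T): payoffs -1, -5 → best response P.
Column against (B, S): payoffs 9, 4 → best response P.
Column against (B, T): payoffs 4, -5 → best response P.
Column against (C, S): payoffs 2, 1 → best response P.
Column against (C, T): payoffs -2, -6 → best response P.
Matrix against (A, P): payoffs 7, -9 → best response S.
Matrix against (A, Q): payoffs 1, -5 → best response S.
Matrix against (B, P): payoffs 2, -7 → best response S.
Matrix against (B, Q): payoffs 9, -6 → best response S.
Matrix against (C, P): payoffs 2, -7 → best response S.
Matrix against (C, Q): payoffs -6, -7 → best response S.
Mutual best responses: (B, P, S).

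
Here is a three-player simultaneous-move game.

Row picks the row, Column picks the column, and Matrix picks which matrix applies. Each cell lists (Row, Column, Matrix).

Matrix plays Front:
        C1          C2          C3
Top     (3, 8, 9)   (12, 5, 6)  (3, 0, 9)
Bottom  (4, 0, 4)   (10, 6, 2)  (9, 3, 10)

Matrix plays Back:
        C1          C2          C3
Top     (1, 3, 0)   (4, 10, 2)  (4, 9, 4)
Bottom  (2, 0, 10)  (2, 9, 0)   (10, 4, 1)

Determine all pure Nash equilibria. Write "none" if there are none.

This game has no pure Nash equilibrium.

Mark each player's best response to every combination of opponents' strategies; a profile where every player is best-responding is a pure Nash equilibrium.
Row against (C1, Front): payoffs 3, 4 → best response Bottom.
Row against (C1, Back): payoffs 1, 2 → best response Bottom.
Row against (C2, Front): payoffs 12, 10 → best response Top.
Row against (C2, Back): payoffs 4, 2 → best response Top.
Row against (C3, Front): payoffs 3, 9 → best response Bottom.
Row against (C3, Back): payoffs 4, 10 → best response Bottom.
Column against (Top, Front): payoffs 8, 5, 0 → best response C1.
Column against (Top, Back): payoffs 3, 10, 9 → best response C2.
Column against (Bottom, Front): payoffs 0, 6, 3 → best response C2.
Column against (Bottom, Back): payoffs 0, 9, 4 → best response C2.
Matrix against (Top, C1): payoffs 9, 0 → best response Front.
Matrix against (Top, C2): payoffs 6, 2 → best response Front.
Matrix against (Top, C3): payoffs 9, 4 → best response Front.
Matrix against (Bottom, C1): payoffs 4, 10 → best response Back.
Matrix against (Bottom, C2): payoffs 2, 0 → best response Front.
Matrix against (Bottom, C3): payoffs 10, 1 → best response Front.
No profile is a mutual best response for all players.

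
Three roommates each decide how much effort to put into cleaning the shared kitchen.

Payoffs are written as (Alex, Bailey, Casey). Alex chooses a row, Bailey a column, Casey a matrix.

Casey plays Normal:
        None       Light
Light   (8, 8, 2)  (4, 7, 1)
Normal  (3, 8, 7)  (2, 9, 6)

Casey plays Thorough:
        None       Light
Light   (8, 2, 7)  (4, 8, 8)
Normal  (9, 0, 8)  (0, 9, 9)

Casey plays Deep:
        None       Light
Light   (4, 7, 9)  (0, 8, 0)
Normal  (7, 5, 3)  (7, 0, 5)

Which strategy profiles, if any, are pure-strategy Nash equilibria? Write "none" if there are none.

(Light, Light, Thorough)

(Light, None, Normal): Casey can switch to Thorough (2 → 7). Not NE.
(Light, None, Thorough): Alex can switch to Normal (8 → 9). Not NE.
(Light, None, Deep): Alex can switch to Normal (4 → 7). Not NE.
(Light, Light, Normal): Bailey can switch to None (7 → 8). Not NE.
(Light, Light, Thorough): Alex gets 4, best alternative 0; Bailey gets 8, best alternative 2; Casey gets 8, best alternative 1. No profitable deviation — NE.
(Light, Light, Deep): Alex can switch to Normal (0 → 7). Not NE.
(Normal, None, Normal): Alex can switch to Light (3 → 8). Not NE.
(The remaining 5 profiles each have a profitable deviation by the same check.)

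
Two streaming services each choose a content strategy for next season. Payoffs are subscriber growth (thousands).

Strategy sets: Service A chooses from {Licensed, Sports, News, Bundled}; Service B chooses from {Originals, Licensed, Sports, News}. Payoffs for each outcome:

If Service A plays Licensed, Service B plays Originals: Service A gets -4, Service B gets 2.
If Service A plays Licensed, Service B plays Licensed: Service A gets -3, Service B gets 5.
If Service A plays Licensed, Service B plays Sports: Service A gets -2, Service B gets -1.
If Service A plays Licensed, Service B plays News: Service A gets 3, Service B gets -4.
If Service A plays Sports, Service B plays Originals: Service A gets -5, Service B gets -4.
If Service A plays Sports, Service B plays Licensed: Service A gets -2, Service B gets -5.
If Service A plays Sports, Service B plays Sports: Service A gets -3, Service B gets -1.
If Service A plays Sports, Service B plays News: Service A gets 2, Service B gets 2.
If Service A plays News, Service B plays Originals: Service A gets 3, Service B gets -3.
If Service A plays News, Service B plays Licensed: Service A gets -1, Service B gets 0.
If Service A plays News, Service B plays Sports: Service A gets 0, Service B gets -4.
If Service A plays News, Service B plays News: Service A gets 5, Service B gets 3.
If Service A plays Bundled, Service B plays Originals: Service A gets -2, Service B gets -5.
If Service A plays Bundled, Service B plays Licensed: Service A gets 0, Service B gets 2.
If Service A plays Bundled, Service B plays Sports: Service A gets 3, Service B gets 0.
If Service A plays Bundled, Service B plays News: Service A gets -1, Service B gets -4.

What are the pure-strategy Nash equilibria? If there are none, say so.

The pure Nash equilibria are (News, News) and (Bundled, Licensed).

For each player, find the best response to each opponent profile; mutual best responses are the pure NE.
Service A against Originals: payoffs -4, -5, 3, -2 → best response News.
Service A against Licensed: payoffs -3, -2, -1, 0 → best response Bundled.
Service A against Sports: payoffs -2, -3, 0, 3 → best response Bundled.
Service A against News: payoffs 3, 2, 5, -1 → best response News.
Service B against Licensed: payoffs 2, 5, -1, -4 → best response Licensed.
Service B against Sports: payoffs -4, -5, -1, 2 → best response News.
Service B against News: payoffs -3, 0, -4, 3 → best response News.
Service B against Bundled: payoffs -5, 2, 0, -4 → best response Licensed.
Mutual best responses: (News, News); (Bundled, Licensed).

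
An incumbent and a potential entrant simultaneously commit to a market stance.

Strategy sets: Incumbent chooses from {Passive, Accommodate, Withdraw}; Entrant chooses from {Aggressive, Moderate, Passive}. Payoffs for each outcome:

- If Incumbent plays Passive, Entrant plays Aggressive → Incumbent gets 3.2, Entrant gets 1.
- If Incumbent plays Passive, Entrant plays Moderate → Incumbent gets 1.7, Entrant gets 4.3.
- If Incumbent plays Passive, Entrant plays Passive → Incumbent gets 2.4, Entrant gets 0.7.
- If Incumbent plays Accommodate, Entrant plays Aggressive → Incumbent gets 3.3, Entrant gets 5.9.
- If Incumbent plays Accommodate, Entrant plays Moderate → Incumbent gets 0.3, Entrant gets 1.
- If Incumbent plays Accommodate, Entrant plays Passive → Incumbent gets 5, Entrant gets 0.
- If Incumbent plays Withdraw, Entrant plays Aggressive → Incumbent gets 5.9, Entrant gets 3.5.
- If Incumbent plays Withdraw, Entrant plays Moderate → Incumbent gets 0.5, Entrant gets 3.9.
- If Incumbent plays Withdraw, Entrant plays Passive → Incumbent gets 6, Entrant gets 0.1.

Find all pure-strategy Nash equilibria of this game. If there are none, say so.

For each strategy profile, look for a profitable unilateral deviation.
(Passive, Aggressive): Incumbent can switch to Accommodate (3.2 → 3.3). Not NE.
(Passive, Moderate): Incumbent gets 1.7, best alternative 0.5; Entrant gets 4.3, best alternative 1. No profitable deviation — NE.
(Passive, Passive): Incumbent can switch to Accommodate (2.4 → 5). Not NE.
(Accommodate, Aggressive): Incumbent can switch to Withdraw (3.3 → 5.9). Not NE.
(Accommodate, Moderate): Incumbent can switch to Passive (0.3 → 1.7). Not NE.
(Accommodate, Passive): Incumbent can switch to Withdraw (5 → 6). Not NE.
(Withdraw, Aggressive): Entrant can switch to Moderate (3.5 → 3.9). Not NE.
(Withdraw, Moderate): Incumbent can switch to Passive (0.5 → 1.7). Not NE.
(Withdraw, Passive): Entrant can switch to Aggressive (0.1 → 3.5). Not NE.

The unique pure-strategy Nash equilibrium is (Passive, Moderate).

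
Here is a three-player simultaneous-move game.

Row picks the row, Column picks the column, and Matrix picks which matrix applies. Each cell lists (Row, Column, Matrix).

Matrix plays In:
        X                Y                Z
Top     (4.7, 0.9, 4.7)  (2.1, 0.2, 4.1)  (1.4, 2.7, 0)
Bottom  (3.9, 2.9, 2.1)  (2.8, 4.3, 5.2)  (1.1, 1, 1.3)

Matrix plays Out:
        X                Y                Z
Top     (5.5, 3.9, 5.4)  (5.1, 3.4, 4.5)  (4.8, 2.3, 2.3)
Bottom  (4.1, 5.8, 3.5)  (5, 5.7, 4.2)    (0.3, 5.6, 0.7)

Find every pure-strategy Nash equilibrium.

Row against (X, In): payoffs 4.7, 3.9 → best response Top.
Row against (X, Out): payoffs 5.5, 4.1 → best response Top.
Row against (Y, In): payoffs 2.1, 2.8 → best response Bottom.
Row against (Y, Out): payoffs 5.1, 5 → best response Top.
Row against (Z, In): payoffs 1.4, 1.1 → best response Top.
Row against (Z, Out): payoffs 4.8, 0.3 → best response Top.
Column against (Top, In): payoffs 0.9, 0.2, 2.7 → best response Z.
Column against (Top, Out): payoffs 3.9, 3.4, 2.3 → best response X.
Column against (Bottom, In): payoffs 2.9, 4.3, 1 → best response Y.
Column against (Bottom, Out): payoffs 5.8, 5.7, 5.6 → best response X.
Matrix against (Top, X): payoffs 4.7, 5.4 → best response Out.
Matrix against (Top, Y): payoffs 4.1, 4.5 → best response Out.
Matrix against (Top, Z): payoffs 0, 2.3 → best response Out.
Matrix against (Bottom, X): payoffs 2.1, 3.5 → best response Out.
Matrix against (Bottom, Y): payoffs 5.2, 4.2 → best response In.
Matrix against (Bottom, Z): payoffs 1.3, 0.7 → best response In.
Mutual best responses: (Top, X, Out); (Bottom, Y, In).

The pure Nash equilibria are (Top, X, Out), (Bottom, Y, In).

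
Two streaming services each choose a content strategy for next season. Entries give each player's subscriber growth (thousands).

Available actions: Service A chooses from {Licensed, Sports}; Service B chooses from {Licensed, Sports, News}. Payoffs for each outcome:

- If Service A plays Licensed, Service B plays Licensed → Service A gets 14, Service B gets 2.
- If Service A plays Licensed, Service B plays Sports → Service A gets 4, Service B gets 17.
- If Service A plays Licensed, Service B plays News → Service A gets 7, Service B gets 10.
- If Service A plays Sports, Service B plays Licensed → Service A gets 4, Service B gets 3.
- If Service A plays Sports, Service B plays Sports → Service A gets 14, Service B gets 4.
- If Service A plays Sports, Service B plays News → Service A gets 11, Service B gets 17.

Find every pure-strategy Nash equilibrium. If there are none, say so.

For each strategy profile, look for a profitable unilateral deviation.
(Licensed, Licensed): Service B can switch to Sports (2 → 17). Not NE.
(Licensed, Sports): Service A can switch to Sports (4 → 14). Not NE.
(Licensed, News): Service A can switch to Sports (7 → 11). Not NE.
(Sports, Licensed): Service A can switch to Licensed (4 → 14). Not NE.
(Sports, Sports): Service B can switch to News (4 → 17). Not NE.
(Sports, News): Service A gets 11, best alternative 7; Service B gets 17, best alternative 4. No profitable deviation — NE.

The unique pure-strategy Nash equilibrium is (Sports, News).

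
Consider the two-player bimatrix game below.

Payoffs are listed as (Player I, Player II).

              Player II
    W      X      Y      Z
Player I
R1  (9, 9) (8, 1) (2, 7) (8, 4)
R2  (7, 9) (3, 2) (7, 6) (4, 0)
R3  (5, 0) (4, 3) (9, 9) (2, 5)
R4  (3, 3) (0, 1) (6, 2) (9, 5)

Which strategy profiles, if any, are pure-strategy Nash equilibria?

(R1, W); (R3, Y); (R4, Z)

(R1, W): Player I gets 9, best alternative 7; Player II gets 9, best alternative 7. No profitable deviation — NE.
(R1, X): Player II can switch to W (1 → 9). Not NE.
(R1, Y): Player I can switch to R2 (2 → 7). Not NE.
(R1, Z): Player I can switch to R4 (8 → 9). Not NE.
(R2, W): Player I can switch to R1 (7 → 9). Not NE.
(R2, X): Player I can switch to R1 (3 → 8). Not NE.
(R2, Y): Player I can switch to R3 (7 → 9). Not NE.
(R3, Y): Player I gets 9, best alternative 7; Player II gets 9, best alternative 5. No profitable deviation — NE.
(R4, Z): Player I gets 9, best alternative 8; Player II gets 5, best alternative 3. No profitable deviation — NE.
(The remaining 7 profiles each have a profitable deviation by the same check.)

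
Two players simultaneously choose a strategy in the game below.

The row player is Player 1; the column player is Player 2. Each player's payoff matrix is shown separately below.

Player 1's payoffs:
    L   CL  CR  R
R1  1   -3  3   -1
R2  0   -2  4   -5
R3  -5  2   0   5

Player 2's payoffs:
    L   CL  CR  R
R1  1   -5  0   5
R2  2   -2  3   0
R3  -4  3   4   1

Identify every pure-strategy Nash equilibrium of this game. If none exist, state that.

The unique pure-strategy Nash equilibrium is (R2, CR).

(R1, L): Player 2 can switch to R (1 → 5). Not NE.
(R1, CL): Player 1 can switch to R2 (-3 → -2). Not NE.
(R1, CR): Player 1 can switch to R2 (3 → 4). Not NE.
(R1, R): Player 1 can switch to R3 (-1 → 5). Not NE.
(R2, L): Player 1 can switch to R1 (0 → 1). Not NE.
(R2, CL): Player 1 can switch to R3 (-2 → 2). Not NE.
(R2, CR): Player 1 gets 4, best alternative 3; Player 2 gets 3, best alternative 2. No profitable deviation — NE.
(R2, R): Player 1 can switch to R1 (-5 → -1). Not NE.
(R3, L): Player 1 can switch to R1 (-5 → 1). Not NE.
(The remaining 3 profiles each have a profitable deviation by the same check.)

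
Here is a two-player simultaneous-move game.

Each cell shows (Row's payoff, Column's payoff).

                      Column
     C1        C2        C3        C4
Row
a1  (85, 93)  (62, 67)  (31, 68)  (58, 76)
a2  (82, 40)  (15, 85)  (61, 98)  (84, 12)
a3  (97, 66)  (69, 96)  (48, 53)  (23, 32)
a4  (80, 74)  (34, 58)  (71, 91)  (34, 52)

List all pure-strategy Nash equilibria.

(a3, C2), (a4, C3)

Row against C1: payoffs 85, 82, 97, 80 → best response a3.
Row against C2: payoffs 62, 15, 69, 34 → best response a3.
Row against C3: payoffs 31, 61, 48, 71 → best response a4.
Row against C4: payoffs 58, 84, 23, 34 → best response a2.
Column against a1: payoffs 93, 67, 68, 76 → best response C1.
Column against a2: payoffs 40, 85, 98, 12 → best response C3.
Column against a3: payoffs 66, 96, 53, 32 → best response C2.
Column against a4: payoffs 74, 58, 91, 52 → best response C3.
Mutual best responses: (a3, C2); (a4, C3).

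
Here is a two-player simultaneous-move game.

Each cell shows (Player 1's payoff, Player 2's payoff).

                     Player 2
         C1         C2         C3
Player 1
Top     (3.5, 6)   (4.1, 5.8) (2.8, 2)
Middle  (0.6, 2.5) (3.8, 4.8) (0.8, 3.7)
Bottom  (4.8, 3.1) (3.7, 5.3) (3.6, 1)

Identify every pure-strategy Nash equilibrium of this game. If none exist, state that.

none

Player 1 against C1: payoffs 3.5, 0.6, 4.8 → best response Bottom.
Player 1 against C2: payoffs 4.1, 3.8, 3.7 → best response Top.
Player 1 against C3: payoffs 2.8, 0.8, 3.6 → best response Bottom.
Player 2 against Top: payoffs 6, 5.8, 2 → best response C1.
Player 2 against Middle: payoffs 2.5, 4.8, 3.7 → best response C2.
Player 2 against Bottom: payoffs 3.1, 5.3, 1 → best response C2.
No profile is a mutual best response for all players.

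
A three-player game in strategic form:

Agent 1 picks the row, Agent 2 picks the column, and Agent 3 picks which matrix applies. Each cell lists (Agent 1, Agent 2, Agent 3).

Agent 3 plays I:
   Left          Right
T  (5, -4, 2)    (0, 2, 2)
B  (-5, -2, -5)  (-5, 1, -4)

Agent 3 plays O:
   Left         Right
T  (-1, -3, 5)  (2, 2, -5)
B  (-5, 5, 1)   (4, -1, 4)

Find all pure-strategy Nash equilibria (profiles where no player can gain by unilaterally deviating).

Pure NE: (T, Right, I)

(T, Left, I): Agent 2 can switch to Right (-4 → 2). Not NE.
(T, Left, O): Agent 2 can switch to Right (-3 → 2). Not NE.
(T, Right, I): Agent 1 gets 0, best alternative -5; Agent 2 gets 2, best alternative -4; Agent 3 gets 2, best alternative -5. No profitable deviation — NE.
(T, Right, O): Agent 1 can switch to B (2 → 4). Not NE.
(B, Left, I): Agent 1 can switch to T (-5 → 5). Not NE.
(B, Left, O): Agent 1 can switch to T (-5 → -1). Not NE.
(B, Right, I): Agent 1 can switch to T (-5 → 0). Not NE.
(B, Right, O): Agent 2 can switch to Left (-1 → 5). Not NE.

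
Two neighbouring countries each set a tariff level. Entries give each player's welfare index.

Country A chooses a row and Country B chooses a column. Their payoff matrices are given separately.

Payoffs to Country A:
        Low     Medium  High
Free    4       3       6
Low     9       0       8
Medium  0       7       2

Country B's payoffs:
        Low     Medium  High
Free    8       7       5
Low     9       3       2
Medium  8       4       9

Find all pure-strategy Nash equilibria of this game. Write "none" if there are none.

The unique pure-strategy Nash equilibrium is (Low, Low).

(Free, Low): Country A can switch to Low (4 → 9). Not NE.
(Free, Medium): Country A can switch to Medium (3 → 7). Not NE.
(Free, High): Country A can switch to Low (6 → 8). Not NE.
(Low, Low): Country A gets 9, best alternative 4; Country B gets 9, best alternative 3. No profitable deviation — NE.
(Low, Medium): Country A can switch to Free (0 → 3). Not NE.
(Low, High): Country B can switch to Low (2 → 9). Not NE.
(Medium, Low): Country A can switch to Free (0 → 4). Not NE.
(Medium, Medium): Country B can switch to Low (4 → 8). Not NE.
(Medium, High): Country A can switch to Free (2 → 6). Not NE.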